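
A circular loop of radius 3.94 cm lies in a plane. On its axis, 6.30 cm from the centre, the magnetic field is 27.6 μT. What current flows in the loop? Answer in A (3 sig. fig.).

On the axis of a loop, B = μ₀IR²/[2(R²+z²)^(3/2)], so I = 2B(R²+z²)^(3/2)/(μ₀R²).
R² + z² = 0.001552 + 0.003969 = 0.005521 m²; raised to 3/2 gives 4.10×10⁻⁴ m³.
I = 2 × 2.76×10⁻⁵ × 4.10×10⁻⁴ / (1.26×10⁻⁶ × 0.001552) = 11.6 A.

I ≈ 11.6 A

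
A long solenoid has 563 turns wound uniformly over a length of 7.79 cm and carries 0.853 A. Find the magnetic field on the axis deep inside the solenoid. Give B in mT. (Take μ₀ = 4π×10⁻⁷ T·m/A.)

B ≈ 7.75 mT

Inside a long solenoid, B = μ₀nI with n = 7227 turns/m.
B = 4π×10⁻⁷ × 7227 × 0.853 = 7.75×10⁻³ T.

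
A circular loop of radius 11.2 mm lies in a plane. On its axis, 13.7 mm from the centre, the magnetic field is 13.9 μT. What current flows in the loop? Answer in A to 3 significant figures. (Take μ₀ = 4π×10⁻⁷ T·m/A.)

I ≈ 0.977 A

On the axis of a loop, B = μ₀IR²/[2(R²+z²)^(3/2)], so I = 2B(R²+z²)^(3/2)/(μ₀R²).
R² + z² = 0.0001254 + 0.0001877 = 0.0003131 m²; raised to 3/2 gives 5.54×10⁻⁶ m³.
I = 2 × 1.39×10⁻⁵ × 5.54×10⁻⁶ / (1.26×10⁻⁶ × 0.0001254) = 0.977 A.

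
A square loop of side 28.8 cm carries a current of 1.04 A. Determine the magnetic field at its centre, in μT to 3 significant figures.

B ≈ 4.09 μT

Each side is a finite straight segment at perpendicular distance d = a/(2 tan(π/4)) = 0.144 m from the centre, with end-angles ±π/4.
One side contributes B₁ = (μ₀I/4πd)·2 sin(π/4) = 1.02×10⁻⁶ T.
All 4 sides add in the same direction: B = 4 × 1.02×10⁻⁶ = 4.09×10⁻⁶ T.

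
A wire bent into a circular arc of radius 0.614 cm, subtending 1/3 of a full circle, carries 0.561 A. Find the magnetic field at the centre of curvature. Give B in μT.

The Biot–Savart field of a circular arc at its centre is B = μ₀Iφ/(4πR), with φ = 2.094 rad.
B = (4π×10⁻⁷ × 0.561 × 2.094) / (4π × 0.00614) = 1.91×10⁻⁵ T.

B ≈ 19.1 μT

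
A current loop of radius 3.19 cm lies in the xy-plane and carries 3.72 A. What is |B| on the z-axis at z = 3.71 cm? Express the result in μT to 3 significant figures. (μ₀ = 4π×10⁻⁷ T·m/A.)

On the axis of a circular loop, B = μ₀IR² / [2(R²+z²)^(3/2)].
R² + z² = (0.0319)² + (0.0371)² = 0.002394 m², and (R²+z²)^(3/2) = 1.17×10⁻⁴ m³.
B = (4π×10⁻⁷ × 3.72 × 0.001018) / (2 × 1.17×10⁻⁴) = 2.03×10⁻⁵ T.

B ≈ 20.3 μT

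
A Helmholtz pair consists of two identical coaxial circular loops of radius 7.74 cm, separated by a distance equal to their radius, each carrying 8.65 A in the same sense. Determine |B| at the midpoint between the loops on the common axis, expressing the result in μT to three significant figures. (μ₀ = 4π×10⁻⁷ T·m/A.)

Each loop contributes B = μ₀IR²/[2(R²+z²)^(3/2)] on the axis, with z measured from that loop.
Loop 1 (z = 0.0387 m): B₁ = 5.02×10⁻⁵ T. Loop 2 (z = 0.0387 m): B₂ = 5.02×10⁻⁵ T.
The fields add: B = B₁ + B₂ = 1.00×10⁻⁴ T.

B ≈ 100 μT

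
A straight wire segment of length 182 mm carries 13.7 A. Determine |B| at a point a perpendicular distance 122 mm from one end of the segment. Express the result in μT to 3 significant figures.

For a finite straight segment, B = (μ₀I/4πd)(sinθ₁ + sinθ₂), where θ₁, θ₂ are the angles from the perpendicular to each end.
The perpendicular foot is at one end, so the two end-offsets along the wire are 0 and L = 0.182 m.
sinθ₁ = 0/√(0²+0.122²) = 0.0000; sinθ₂ = 0.182/√(0.182²+0.122²) = 0.8306.
B = (4π×10⁻⁷ × 13.7) / (4π × 0.122) × (0.0000 + 0.8306) = 9.33×10⁻⁶ T.

B ≈ 9.33 μT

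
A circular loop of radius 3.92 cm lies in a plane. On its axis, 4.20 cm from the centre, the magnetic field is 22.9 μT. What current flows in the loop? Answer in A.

I ≈ 4.50 A

On the axis of a loop, B = μ₀IR²/[2(R²+z²)^(3/2)], so I = 2B(R²+z²)^(3/2)/(μ₀R²).
R² + z² = 0.001537 + 0.001764 = 0.003301 m²; raised to 3/2 gives 1.90×10⁻⁴ m³.
I = 2 × 2.29×10⁻⁵ × 1.90×10⁻⁴ / (1.26×10⁻⁶ × 0.001537) = 4.50 A.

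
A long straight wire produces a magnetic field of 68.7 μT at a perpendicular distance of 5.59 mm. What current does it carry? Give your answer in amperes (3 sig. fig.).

I ≈ 1.92 A

For a long straight wire B = μ₀I/(2πd), so I = 2πdB/μ₀.
I = 2π × 0.00559 × 6.87×10⁻⁵ / (4π×10⁻⁷) = 1.92 A.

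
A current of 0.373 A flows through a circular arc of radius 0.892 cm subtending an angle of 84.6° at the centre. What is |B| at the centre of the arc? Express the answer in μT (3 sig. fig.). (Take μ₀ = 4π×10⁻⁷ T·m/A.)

The Biot–Savart field of a circular arc at its centre is B = μ₀Iφ/(4πR), with φ = 1.477 rad.
B = (4π×10⁻⁷ × 0.373 × 1.477) / (4π × 0.00892) = 6.17×10⁻⁶ T.

B ≈ 6.17 μT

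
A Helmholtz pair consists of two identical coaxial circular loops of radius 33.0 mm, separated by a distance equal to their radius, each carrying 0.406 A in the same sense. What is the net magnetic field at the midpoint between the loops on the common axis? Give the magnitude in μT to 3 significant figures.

Each loop contributes B = μ₀IR²/[2(R²+z²)^(3/2)] on the axis, with z measured from that loop.
Loop 1 (z = 0.0165 m): B₁ = 5.53×10⁻⁶ T. Loop 2 (z = 0.0165 m): B₂ = 5.53×10⁻⁶ T.
The fields add: B = B₁ + B₂ = 1.11×10⁻⁵ T.

B ≈ 11.1 μT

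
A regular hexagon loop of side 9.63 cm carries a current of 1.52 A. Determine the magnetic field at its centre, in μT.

B ≈ 10.9 μT

Each side is a finite straight segment at perpendicular distance d = a/(2 tan(π/6)) = 0.0834 m from the centre, with end-angles ±π/6.
One side contributes B₁ = (μ₀I/4πd)·2 sin(π/6) = 1.82×10⁻⁶ T.
All 6 sides add in the same direction: B = 6 × 1.82×10⁻⁶ = 1.09×10⁻⁵ T.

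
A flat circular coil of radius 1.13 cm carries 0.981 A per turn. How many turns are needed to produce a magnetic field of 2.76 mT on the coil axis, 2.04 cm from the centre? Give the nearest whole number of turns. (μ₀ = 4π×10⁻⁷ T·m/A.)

For an N-turn coil, B = Nμ₀IR²/[2(R²+z²)^(3/2)]. A single turn gives B₁ = 6.21×10⁻⁶ T with R = 0.0113 m, z = 0.0204 m.
N = B/B₁ = 2.76×10⁻³ / 6.21×10⁻⁶ = 444.76.

N = 445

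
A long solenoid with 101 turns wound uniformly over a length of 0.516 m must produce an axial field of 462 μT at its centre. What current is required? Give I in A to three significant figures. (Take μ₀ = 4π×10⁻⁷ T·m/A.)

Inside a long solenoid B = μ₀nI with n = 195.7 m⁻¹, so I = B/(μ₀n).
I = 4.62×10⁻⁴ / (4π×10⁻⁷ × 195.7) = 1.88 A.

I ≈ 1.88 A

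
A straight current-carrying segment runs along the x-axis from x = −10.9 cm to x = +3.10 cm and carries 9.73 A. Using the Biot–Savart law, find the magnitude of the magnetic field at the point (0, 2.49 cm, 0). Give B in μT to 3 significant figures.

For a finite straight segment, B = (μ₀I/4πd)(sinθ₁ + sinθ₂), where θ₁, θ₂ are the angles from the perpendicular to each end.
The perpendicular distance is d = 0.0249 m; the end-offsets along the wire are a = 0.109 m and b = 0.031 m.
sinθ₁ = 0.109/√(0.109²+0.0249²) = 0.9749; sinθ₂ = 0.031/√(0.031²+0.0249²) = 0.7796.
B = (4π×10⁻⁷ × 9.73) / (4π × 0.0249) × (0.9749 + 0.7796) = 6.86×10⁻⁵ T.

B ≈ 68.6 μT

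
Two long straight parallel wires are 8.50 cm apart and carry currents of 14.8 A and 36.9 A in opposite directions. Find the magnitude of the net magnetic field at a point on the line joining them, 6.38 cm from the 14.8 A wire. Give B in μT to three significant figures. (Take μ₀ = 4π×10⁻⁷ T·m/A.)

Each long wire gives B = μ₀I/(2πd). Distances are d₁ = 0.0638 m and d₂ = 0.0212 m.
B₁ = 4.64×10⁻⁵ T, B₂ = 3.48×10⁻⁴ T.
Between antiparallel currents both contributions point the same way, so they add. B = B₁ + B₂ = 4.64×10⁻⁵ + 3.48×10⁻⁴ = 3.95×10⁻⁴ T.

B ≈ 395 μT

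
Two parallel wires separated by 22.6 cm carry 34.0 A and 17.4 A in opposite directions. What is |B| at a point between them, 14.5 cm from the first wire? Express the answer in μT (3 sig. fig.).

B ≈ 89.9 μT

Each long wire gives B = μ₀I/(2πd). Distances are d₁ = 0.145 m and d₂ = 0.081 m.
B₁ = 4.69×10⁻⁵ T, B₂ = 4.30×10⁻⁵ T.
Between antiparallel currents both contributions point the same way, so they add. B = B₁ + B₂ = 4.69×10⁻⁵ + 4.30×10⁻⁵ = 8.99×10⁻⁵ T.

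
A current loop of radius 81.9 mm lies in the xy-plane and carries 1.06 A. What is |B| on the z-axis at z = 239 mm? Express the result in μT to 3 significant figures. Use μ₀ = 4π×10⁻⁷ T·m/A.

On the axis of a circular loop, B = μ₀IR² / [2(R²+z²)^(3/2)].
R² + z² = (0.0819)² + (0.239)² = 0.06383 m², and (R²+z²)^(3/2) = 1.61×10⁻² m³.
B = (4π×10⁻⁷ × 1.06 × 0.006708) / (2 × 1.61×10⁻²) = 2.77×10⁻⁷ T.

B ≈ 0.277 μT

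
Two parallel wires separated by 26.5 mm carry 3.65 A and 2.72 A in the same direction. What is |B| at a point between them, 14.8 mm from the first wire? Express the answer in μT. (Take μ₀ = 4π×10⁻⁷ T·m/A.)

Each long wire gives B = μ₀I/(2πd). Distances are d₁ = 0.0148 m and d₂ = 0.0117 m.
B₁ = 4.93×10⁻⁵ T, B₂ = 4.65×10⁻⁵ T.
Between parallel currents the two contributions point in opposite directions, so they subtract. B = |B₁ − B₂| = |4.93×10⁻⁵ − 4.65×10⁻⁵| = 2.83×10⁻⁶ T.

B ≈ 2.83 μT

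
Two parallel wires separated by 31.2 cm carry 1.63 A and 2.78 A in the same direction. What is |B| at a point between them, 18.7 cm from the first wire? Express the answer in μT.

Each long wire gives B = μ₀I/(2πd). Distances are d₁ = 0.187 m and d₂ = 0.125 m.
B₁ = 1.74×10⁻⁶ T, B₂ = 4.45×10⁻⁶ T.
Between parallel currents the two contributions point in opposite directions, so they subtract. B = |B₁ − B₂| = |1.74×10⁻⁶ − 4.45×10⁻⁶| = 2.70×10⁻⁶ T.

B ≈ 2.70 μT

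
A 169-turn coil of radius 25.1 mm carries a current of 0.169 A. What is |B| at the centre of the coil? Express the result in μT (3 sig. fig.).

For an N-turn flat coil, B = Nμ₀I/(2R) with R = 0.0251 m.
B = 169 × 4.23×10⁻⁶ T = 7.15×10⁻⁴ T.

B ≈ 715 μT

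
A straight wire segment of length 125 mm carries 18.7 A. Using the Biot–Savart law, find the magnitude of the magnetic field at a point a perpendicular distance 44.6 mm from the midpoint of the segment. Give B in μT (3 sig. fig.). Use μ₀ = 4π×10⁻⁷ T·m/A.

For a finite straight segment, B = (μ₀I/4πd)(sinθ₁ + sinθ₂), where θ₁, θ₂ are the angles from the perpendicular to each end.
The perpendicular from the point meets the wire at its midpoint, so each end is L/2 = 0.0625 m away along the wire.
sinθ₁ = 0.0625/√(0.0625²+0.0446²) = 0.8140; sinθ₂ = 0.0625/√(0.0625²+0.0446²) = 0.8140.
B = (4π×10⁻⁷ × 18.7) / (4π × 0.0446) × (0.8140 + 0.8140) = 6.83×10⁻⁵ T.

B ≈ 68.3 μT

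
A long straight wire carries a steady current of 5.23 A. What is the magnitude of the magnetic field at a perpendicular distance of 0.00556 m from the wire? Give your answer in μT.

B ≈ 188 μT

For an infinitely long straight wire, B = μ₀I/(2πd).
B = (4π×10⁻⁷ × 5.23) / (2π × 0.00556) = 1.88×10⁻⁴ T.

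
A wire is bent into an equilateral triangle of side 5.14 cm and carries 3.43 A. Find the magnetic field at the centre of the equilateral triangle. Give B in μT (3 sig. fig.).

B ≈ 120 μT

Each side is a finite straight segment at perpendicular distance d = a/(2 tan(π/3)) = 0.01484 m from the centre, with end-angles ±π/3.
One side contributes B₁ = (μ₀I/4πd)·2 sin(π/3) = 4.00×10⁻⁵ T.
All 3 sides add in the same direction: B = 3 × 4.00×10⁻⁵ = 1.20×10⁻⁴ T.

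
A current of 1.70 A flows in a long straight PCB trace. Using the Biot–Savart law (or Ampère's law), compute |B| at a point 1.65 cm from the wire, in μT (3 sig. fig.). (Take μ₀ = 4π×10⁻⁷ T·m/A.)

B ≈ 20.6 μT

For an infinitely long straight wire, B = μ₀I/(2πd).
B = (4π×10⁻⁷ × 1.70) / (2π × 0.0165) = 2.06×10⁻⁵ T.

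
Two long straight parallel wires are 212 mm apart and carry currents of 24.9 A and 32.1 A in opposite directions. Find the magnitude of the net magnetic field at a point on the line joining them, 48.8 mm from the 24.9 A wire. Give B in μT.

Each long wire gives B = μ₀I/(2πd). Distances are d₁ = 0.0488 m and d₂ = 0.1632 m.
B₁ = 1.02×10⁻⁴ T, B₂ = 3.93×10⁻⁵ T.
Between antiparallel currents both contributions point the same way, so they add. B = B₁ + B₂ = 1.02×10⁻⁴ + 3.93×10⁻⁵ = 1.41×10⁻⁴ T.

B ≈ 141 μT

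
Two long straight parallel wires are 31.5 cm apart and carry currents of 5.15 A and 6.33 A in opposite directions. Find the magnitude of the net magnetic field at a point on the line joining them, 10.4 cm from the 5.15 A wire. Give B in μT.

Each long wire gives B = μ₀I/(2πd). Distances are d₁ = 0.104 m and d₂ = 0.211 m.
B₁ = 9.90×10⁻⁶ T, B₂ = 6.00×10⁻⁶ T.
Between antiparallel currents both contributions point the same way, so they add. B = B₁ + B₂ = 9.90×10⁻⁶ + 6.00×10⁻⁶ = 1.59×10⁻⁵ T.

B ≈ 15.9 μT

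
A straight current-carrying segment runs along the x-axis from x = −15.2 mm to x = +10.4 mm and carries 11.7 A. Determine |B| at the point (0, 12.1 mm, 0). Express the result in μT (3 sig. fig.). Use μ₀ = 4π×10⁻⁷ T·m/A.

For a finite straight segment, B = (μ₀I/4πd)(sinθ₁ + sinθ₂), where θ₁, θ₂ are the angles from the perpendicular to each end.
The perpendicular distance is d = 0.0121 m; the end-offsets along the wire are a = 0.0152 m and b = 0.0104 m.
sinθ₁ = 0.0152/√(0.0152²+0.0121²) = 0.7824; sinθ₂ = 0.0104/√(0.0104²+0.0121²) = 0.6518.
B = (4π×10⁻⁷ × 11.7) / (4π × 0.0121) × (0.7824 + 0.6518) = 1.39×10⁻⁴ T.

B ≈ 139 μT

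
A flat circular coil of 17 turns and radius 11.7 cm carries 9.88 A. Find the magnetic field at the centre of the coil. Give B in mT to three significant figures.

For an N-turn flat coil, B = Nμ₀I/(2R) with R = 0.117 m.
B = 17 × 5.31×10⁻⁵ T = 9.02×10⁻⁴ T.

B ≈ 0.902 mT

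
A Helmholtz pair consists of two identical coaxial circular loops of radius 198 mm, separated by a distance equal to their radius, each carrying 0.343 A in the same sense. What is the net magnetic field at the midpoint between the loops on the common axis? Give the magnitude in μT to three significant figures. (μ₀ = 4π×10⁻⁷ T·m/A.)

Each loop contributes B = μ₀IR²/[2(R²+z²)^(3/2)] on the axis, with z measured from that loop.
Loop 1 (z = 0.099 m): B₁ = 7.79×10⁻⁷ T. Loop 2 (z = 0.099 m): B₂ = 7.79×10⁻⁷ T.
The fields add: B = B₁ + B₂ = 1.56×10⁻⁶ T.

B ≈ 1.56 μT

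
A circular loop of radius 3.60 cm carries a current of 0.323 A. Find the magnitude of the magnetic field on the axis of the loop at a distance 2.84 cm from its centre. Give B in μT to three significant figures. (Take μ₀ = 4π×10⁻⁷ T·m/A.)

B ≈ 2.73 μT

On the axis of a circular loop, B = μ₀IR² / [2(R²+z²)^(3/2)].
R² + z² = (0.036)² + (0.0284)² = 0.002103 m², and (R²+z²)^(3/2) = 9.64×10⁻⁵ m³.
B = (4π×10⁻⁷ × 0.323 × 0.001296) / (2 × 9.64×10⁻⁵) = 2.73×10⁻⁶ T.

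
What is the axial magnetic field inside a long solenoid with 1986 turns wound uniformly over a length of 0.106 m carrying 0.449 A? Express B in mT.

Inside a long solenoid, B = μ₀nI with n = 1.874×10⁴ turns/m.
B = 4π×10⁻⁷ × 1.874×10⁴ × 0.449 = 1.06×10⁻² T.

B ≈ 10.6 mT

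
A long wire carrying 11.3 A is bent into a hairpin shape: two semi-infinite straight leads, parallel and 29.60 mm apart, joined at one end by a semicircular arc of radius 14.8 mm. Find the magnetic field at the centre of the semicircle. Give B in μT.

B ≈ 393 μT

The semicircular arc contributes B_arc = μ₀I·π/(4πR) = μ₀I/(4R) = 2.40×10⁻⁴ T.
Each semi-infinite lead is at perpendicular distance R = 0.0148 m from the centre, with the perpendicular foot at its near end, so it contributes μ₀I/(4πR); both point the same way, together 1.53×10⁻⁴ T.
Arc and leads all point the same direction: B = 2.40×10⁻⁴ + 1.53×10⁻⁴ = 3.93×10⁻⁴ T.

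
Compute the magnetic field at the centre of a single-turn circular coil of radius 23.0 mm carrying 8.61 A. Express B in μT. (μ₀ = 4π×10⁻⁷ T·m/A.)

At the centre of a circular loop the Biot–Savart law gives B = μ₀I/(2R).
B = (4π×10⁻⁷ × 8.61) / (2 × 0.023) = 2.35×10⁻⁴ T.

B ≈ 235 μT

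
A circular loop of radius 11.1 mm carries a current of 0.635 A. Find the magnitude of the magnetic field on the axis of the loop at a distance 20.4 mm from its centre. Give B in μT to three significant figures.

On the axis of a circular loop, B = μ₀IR² / [2(R²+z²)^(3/2)].
R² + z² = (0.0111)² + (0.0204)² = 0.0005394 m², and (R²+z²)^(3/2) = 1.25×10⁻⁵ m³.
B = (4π×10⁻⁷ × 0.635 × 0.0001232) / (2 × 1.25×10⁻⁵) = 3.92×10⁻⁶ T.

B ≈ 3.92 μT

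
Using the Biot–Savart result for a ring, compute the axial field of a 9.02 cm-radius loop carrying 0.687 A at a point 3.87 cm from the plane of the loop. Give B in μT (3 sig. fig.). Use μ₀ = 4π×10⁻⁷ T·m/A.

On the axis of a circular loop, B = μ₀IR² / [2(R²+z²)^(3/2)].
R² + z² = (0.0902)² + (0.0387)² = 0.009634 m², and (R²+z²)^(3/2) = 9.46×10⁻⁴ m³.
B = (4π×10⁻⁷ × 0.687 × 0.008136) / (2 × 9.46×10⁻⁴) = 3.71×10⁻⁶ T.

B ≈ 3.71 μT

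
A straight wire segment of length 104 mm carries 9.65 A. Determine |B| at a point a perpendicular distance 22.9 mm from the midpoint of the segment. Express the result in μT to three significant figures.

For a finite straight segment, B = (μ₀I/4πd)(sinθ₁ + sinθ₂), where θ₁, θ₂ are the angles from the perpendicular to each end.
The perpendicular from the point meets the wire at its midpoint, so each end is L/2 = 0.052 m away along the wire.
sinθ₁ = 0.052/√(0.052²+0.0229²) = 0.9152; sinθ₂ = 0.052/√(0.052²+0.0229²) = 0.9152.
B = (4π×10⁻⁷ × 9.65) / (4π × 0.0229) × (0.9152 + 0.9152) = 7.71×10⁻⁵ T.

B ≈ 77.1 μT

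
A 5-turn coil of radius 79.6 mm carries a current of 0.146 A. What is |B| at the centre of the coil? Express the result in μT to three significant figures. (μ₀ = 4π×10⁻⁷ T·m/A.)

B ≈ 5.76 μT

For an N-turn flat coil, B = Nμ₀I/(2R) with R = 0.0796 m.
B = 5 × 1.15×10⁻⁶ T = 5.76×10⁻⁶ T.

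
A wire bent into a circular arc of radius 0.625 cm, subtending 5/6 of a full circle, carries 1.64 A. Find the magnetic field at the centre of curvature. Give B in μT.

B ≈ 137 μT

The Biot–Savart field of a circular arc at its centre is B = μ₀Iφ/(4πR), with φ = 5.236 rad.
B = (4π×10⁻⁷ × 1.64 × 5.236) / (4π × 0.00625) = 1.37×10⁻⁴ T.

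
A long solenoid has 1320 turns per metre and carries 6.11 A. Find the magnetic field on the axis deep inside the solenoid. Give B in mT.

B ≈ 10.1 mT

Inside a long solenoid, B = μ₀nI with n = 1320 turns/m.
B = 4π×10⁻⁷ × 1320 × 6.11 = 1.01×10⁻² T.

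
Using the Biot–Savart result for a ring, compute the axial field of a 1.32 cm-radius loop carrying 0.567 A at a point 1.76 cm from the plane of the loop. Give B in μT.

B ≈ 5.83 μT

On the axis of a circular loop, B = μ₀IR² / [2(R²+z²)^(3/2)].
R² + z² = (0.0132)² + (0.0176)² = 0.000484 m², and (R²+z²)^(3/2) = 1.06×10⁻⁵ m³.
B = (4π×10⁻⁷ × 0.567 × 0.0001742) / (2 × 1.06×10⁻⁵) = 5.83×10⁻⁶ T.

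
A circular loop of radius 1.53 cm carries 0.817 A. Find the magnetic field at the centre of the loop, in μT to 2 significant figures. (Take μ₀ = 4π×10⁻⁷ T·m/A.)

B ≈ 34 μT

At the centre of a circular loop the Biot–Savart law gives B = μ₀I/(2R).
B = (4π×10⁻⁷ × 0.817) / (2 × 0.0153) = 3.36×10⁻⁵ T.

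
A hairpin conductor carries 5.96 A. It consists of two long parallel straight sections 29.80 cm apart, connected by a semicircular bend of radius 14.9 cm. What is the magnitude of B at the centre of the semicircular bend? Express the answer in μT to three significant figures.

B ≈ 20.6 μT

The semicircular arc contributes B_arc = μ₀I·π/(4πR) = μ₀I/(4R) = 1.26×10⁻⁵ T.
Each semi-infinite lead is at perpendicular distance R = 0.149 m from the centre, with the perpendicular foot at its near end, so it contributes μ₀I/(4πR); both point the same way, together 8.00×10⁻⁶ T.
Arc and leads all point the same direction: B = 1.26×10⁻⁵ + 8.00×10⁻⁶ = 2.06×10⁻⁵ T.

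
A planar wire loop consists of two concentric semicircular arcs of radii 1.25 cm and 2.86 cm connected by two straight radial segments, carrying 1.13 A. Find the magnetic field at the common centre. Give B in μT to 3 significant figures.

The radial connectors point toward the centre, so dl × r̂ = 0 and they contribute nothing.
Each semicircle gives μ₀I/(4R): inner arc 2.84×10⁻⁵ T, outer arc 1.24×10⁻⁵ T.
The two arcs carry current in opposite angular senses, so their fields oppose: B = |2.84×10⁻⁵ − 1.24×10⁻⁵| = 1.60×10⁻⁵ T.

B ≈ 16.0 μT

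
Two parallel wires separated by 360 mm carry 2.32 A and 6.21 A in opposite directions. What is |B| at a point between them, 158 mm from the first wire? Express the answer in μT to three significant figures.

B ≈ 9.09 μT

Each long wire gives B = μ₀I/(2πd). Distances are d₁ = 0.158 m and d₂ = 0.202 m.
B₁ = 2.94×10⁻⁶ T, B₂ = 6.15×10⁻⁶ T.
Between antiparallel currents both contributions point the same way, so they add. B = B₁ + B₂ = 2.94×10⁻⁶ + 6.15×10⁻⁶ = 9.09×10⁻⁶ T.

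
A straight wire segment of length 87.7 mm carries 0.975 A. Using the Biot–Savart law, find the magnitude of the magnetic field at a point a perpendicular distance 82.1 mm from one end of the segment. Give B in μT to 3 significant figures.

B ≈ 0.867 μT

For a finite straight segment, B = (μ₀I/4πd)(sinθ₁ + sinθ₂), where θ₁, θ₂ are the angles from the perpendicular to each end.
The perpendicular foot is at one end, so the two end-offsets along the wire are 0 and L = 0.0877 m.
sinθ₁ = 0/√(0²+0.0821²) = 0.0000; sinθ₂ = 0.0877/√(0.0877²+0.0821²) = 0.7300.
B = (4π×10⁻⁷ × 0.975) / (4π × 0.0821) × (0.0000 + 0.7300) = 8.67×10⁻⁷ T.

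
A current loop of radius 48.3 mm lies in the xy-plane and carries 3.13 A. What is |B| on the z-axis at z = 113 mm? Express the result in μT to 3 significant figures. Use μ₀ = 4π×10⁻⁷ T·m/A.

B ≈ 2.47 μT

On the axis of a circular loop, B = μ₀IR² / [2(R²+z²)^(3/2)].
R² + z² = (0.0483)² + (0.113)² = 0.0151 m², and (R²+z²)^(3/2) = 1.86×10⁻³ m³.
B = (4π×10⁻⁷ × 3.13 × 0.002333) / (2 × 1.86×10⁻³) = 2.47×10⁻⁶ T.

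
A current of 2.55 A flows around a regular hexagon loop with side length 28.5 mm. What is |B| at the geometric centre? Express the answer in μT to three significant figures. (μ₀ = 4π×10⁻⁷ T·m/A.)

Each side is a finite straight segment at perpendicular distance d = a/(2 tan(π/6)) = 0.02468 m from the centre, with end-angles ±π/6.
One side contributes B₁ = (μ₀I/4πd)·2 sin(π/6) = 1.03×10⁻⁵ T.
All 6 sides add in the same direction: B = 6 × 1.03×10⁻⁵ = 6.20×10⁻⁵ T.

B ≈ 62.0 μT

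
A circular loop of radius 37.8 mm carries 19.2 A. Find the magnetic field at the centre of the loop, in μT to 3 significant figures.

At the centre of a circular loop the Biot–Savart law gives B = μ₀I/(2R).
B = (4π×10⁻⁷ × 19.2) / (2 × 0.0378) = 3.19×10⁻⁴ T.

B ≈ 319 μT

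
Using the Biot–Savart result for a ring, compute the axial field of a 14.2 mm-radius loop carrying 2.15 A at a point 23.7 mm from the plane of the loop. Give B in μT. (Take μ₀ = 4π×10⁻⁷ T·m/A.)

B ≈ 12.9 μT

On the axis of a circular loop, B = μ₀IR² / [2(R²+z²)^(3/2)].
R² + z² = (0.0142)² + (0.0237)² = 0.0007633 m², and (R²+z²)^(3/2) = 2.11×10⁻⁵ m³.
B = (4π×10⁻⁷ × 2.15 × 0.0002016) / (2 × 2.11×10⁻⁵) = 1.29×10⁻⁵ T.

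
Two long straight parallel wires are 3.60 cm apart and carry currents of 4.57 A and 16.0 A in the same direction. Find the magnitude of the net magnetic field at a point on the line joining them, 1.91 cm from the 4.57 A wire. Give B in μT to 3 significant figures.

B ≈ 141 μT

Each long wire gives B = μ₀I/(2πd). Distances are d₁ = 0.0191 m and d₂ = 0.0169 m.
B₁ = 4.79×10⁻⁵ T, B₂ = 1.89×10⁻⁴ T.
Between parallel currents the two contributions point in opposite directions, so they subtract. B = |B₁ − B₂| = |4.79×10⁻⁵ − 1.89×10⁻⁴| = 1.41×10⁻⁴ T.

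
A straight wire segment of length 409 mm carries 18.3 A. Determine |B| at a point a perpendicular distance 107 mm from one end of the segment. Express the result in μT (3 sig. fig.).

For a finite straight segment, B = (μ₀I/4πd)(sinθ₁ + sinθ₂), where θ₁, θ₂ are the angles from the perpendicular to each end.
The perpendicular foot is at one end, so the two end-offsets along the wire are 0 and L = 0.409 m.
sinθ₁ = 0/√(0²+0.107²) = 0.0000; sinθ₂ = 0.409/√(0.409²+0.107²) = 0.9674.
B = (4π×10⁻⁷ × 18.3) / (4π × 0.107) × (0.0000 + 0.9674) = 1.65×10⁻⁵ T.

B ≈ 16.5 μT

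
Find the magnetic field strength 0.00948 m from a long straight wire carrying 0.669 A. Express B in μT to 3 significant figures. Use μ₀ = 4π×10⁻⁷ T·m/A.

For an infinitely long straight wire, B = μ₀I/(2πd).
B = (4π×10⁻⁷ × 0.669) / (2π × 0.00948) = 1.41×10⁻⁵ T.

B ≈ 14.1 μT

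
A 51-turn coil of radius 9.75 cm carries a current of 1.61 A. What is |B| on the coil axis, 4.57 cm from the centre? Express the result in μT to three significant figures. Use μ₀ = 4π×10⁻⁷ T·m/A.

B ≈ 393 μT

For an N-turn flat coil, B = Nμ₀IR²/[2(R²+z²)^(3/2)] with R = 0.0975 m, z = 0.0457 m.
B = 51 × 7.70×10⁻⁶ T = 3.93×10⁻⁴ T.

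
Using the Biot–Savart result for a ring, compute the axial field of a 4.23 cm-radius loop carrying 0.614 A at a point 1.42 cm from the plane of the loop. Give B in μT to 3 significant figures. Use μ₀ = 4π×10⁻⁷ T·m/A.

B ≈ 7.77 μT

On the axis of a circular loop, B = μ₀IR² / [2(R²+z²)^(3/2)].
R² + z² = (0.0423)² + (0.0142)² = 0.001991 m², and (R²+z²)^(3/2) = 8.88×10⁻⁵ m³.
B = (4π×10⁻⁷ × 0.614 × 0.001789) / (2 × 8.88×10⁻⁵) = 7.77×10⁻⁶ T.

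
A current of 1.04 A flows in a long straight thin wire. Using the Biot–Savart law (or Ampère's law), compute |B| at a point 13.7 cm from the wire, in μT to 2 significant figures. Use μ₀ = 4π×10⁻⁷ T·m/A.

For an infinitely long straight wire, B = μ₀I/(2πd).
B = (4π×10⁻⁷ × 1.04) / (2π × 0.137) = 1.52×10⁻⁶ T.

B ≈ 1.5 μT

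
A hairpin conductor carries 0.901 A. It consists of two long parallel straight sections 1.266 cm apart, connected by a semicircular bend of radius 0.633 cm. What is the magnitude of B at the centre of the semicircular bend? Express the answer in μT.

B ≈ 73.2 μT

The semicircular arc contributes B_arc = μ₀I·π/(4πR) = μ₀I/(4R) = 4.47×10⁻⁵ T.
Each semi-infinite lead is at perpendicular distance R = 0.00633 m from the centre, with the perpendicular foot at its near end, so it contributes μ₀I/(4πR); both point the same way, together 2.85×10⁻⁵ T.
Arc and leads all point the same direction: B = 4.47×10⁻⁵ + 2.85×10⁻⁵ = 7.32×10⁻⁵ T.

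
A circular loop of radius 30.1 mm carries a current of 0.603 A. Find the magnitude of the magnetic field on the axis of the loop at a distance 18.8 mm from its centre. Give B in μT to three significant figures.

On the axis of a circular loop, B = μ₀IR² / [2(R²+z²)^(3/2)].
R² + z² = (0.0301)² + (0.0188)² = 0.001259 m², and (R²+z²)^(3/2) = 4.47×10⁻⁵ m³.
B = (4π×10⁻⁷ × 0.603 × 0.000906) / (2 × 4.47×10⁻⁵) = 7.68×10⁻⁶ T.

B ≈ 7.68 μT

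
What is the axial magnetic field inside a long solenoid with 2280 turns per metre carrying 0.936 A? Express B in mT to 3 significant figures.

Inside a long solenoid, B = μ₀nI with n = 2280 turns/m.
B = 4π×10⁻⁷ × 2280 × 0.936 = 2.68×10⁻³ T.

B ≈ 2.68 mT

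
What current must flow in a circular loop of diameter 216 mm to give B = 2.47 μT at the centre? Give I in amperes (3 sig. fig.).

I ≈ 0.425 A

At the centre of a circular loop B = μ₀I/(2R), so I = 2RB/μ₀.
With R = 0.108 m, I = 2 × 0.108 × 2.47×10⁻⁶ / (4π×10⁻⁷) = 0.425 A.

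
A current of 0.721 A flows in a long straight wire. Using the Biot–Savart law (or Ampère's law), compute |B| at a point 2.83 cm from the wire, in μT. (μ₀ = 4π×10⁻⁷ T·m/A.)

B ≈ 5.10 μT

For an infinitely long straight wire, B = μ₀I/(2πd).
B = (4π×10⁻⁷ × 0.721) / (2π × 0.0283) = 5.10×10⁻⁶ T.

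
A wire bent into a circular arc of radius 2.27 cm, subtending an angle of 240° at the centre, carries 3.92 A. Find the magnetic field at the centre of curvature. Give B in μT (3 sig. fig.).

The Biot–Savart field of a circular arc at its centre is B = μ₀Iφ/(4πR), with φ = 4.189 rad.
B = (4π×10⁻⁷ × 3.92 × 4.189) / (4π × 0.0227) = 7.23×10⁻⁵ T.

B ≈ 72.3 μT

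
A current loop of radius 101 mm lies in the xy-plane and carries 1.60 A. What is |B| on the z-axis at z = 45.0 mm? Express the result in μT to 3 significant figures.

On the axis of a circular loop, B = μ₀IR² / [2(R²+z²)^(3/2)].
R² + z² = (0.101)² + (0.045)² = 0.01223 m², and (R²+z²)^(3/2) = 1.35×10⁻³ m³.
B = (4π×10⁻⁷ × 1.60 × 0.0102) / (2 × 1.35×10⁻³) = 7.59×10⁻⁶ T.

B ≈ 7.59 μT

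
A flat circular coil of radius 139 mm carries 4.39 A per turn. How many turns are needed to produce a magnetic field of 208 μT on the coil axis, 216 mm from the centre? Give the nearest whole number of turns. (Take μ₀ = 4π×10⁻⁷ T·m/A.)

N = 66

For an N-turn coil, B = Nμ₀IR²/[2(R²+z²)^(3/2)]. A single turn gives B₁ = 3.14×10⁻⁶ T with R = 0.139 m, z = 0.216 m.
N = B/B₁ = 2.08×10⁻⁴ / 3.14×10⁻⁶ = 66.14.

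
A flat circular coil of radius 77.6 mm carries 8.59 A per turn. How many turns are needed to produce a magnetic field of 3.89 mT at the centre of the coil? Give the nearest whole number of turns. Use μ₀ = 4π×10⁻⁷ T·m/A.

N = 56

For an N-turn coil, B = Nμ₀I/(2R). A single turn gives B₁ = 6.96×10⁻⁵ T with R = 0.0776 m.
N = B/B₁ = 3.89×10⁻³ / 6.96×10⁻⁵ = 55.93.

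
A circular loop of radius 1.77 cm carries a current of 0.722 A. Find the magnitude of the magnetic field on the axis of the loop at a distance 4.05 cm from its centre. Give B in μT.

On the axis of a circular loop, B = μ₀IR² / [2(R²+z²)^(3/2)].
R² + z² = (0.0177)² + (0.0405)² = 0.001954 m², and (R²+z²)^(3/2) = 8.63×10⁻⁵ m³.
B = (4π×10⁻⁷ × 0.722 × 0.0003133) / (2 × 8.63×10⁻⁵) = 1.65×10⁻⁶ T.

B ≈ 1.65 μT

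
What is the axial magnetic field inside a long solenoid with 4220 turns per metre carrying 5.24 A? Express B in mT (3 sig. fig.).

B ≈ 27.8 mT

Inside a long solenoid, B = μ₀nI with n = 4220 turns/m.
B = 4π×10⁻⁷ × 4220 × 5.24 = 2.78×10⁻² T.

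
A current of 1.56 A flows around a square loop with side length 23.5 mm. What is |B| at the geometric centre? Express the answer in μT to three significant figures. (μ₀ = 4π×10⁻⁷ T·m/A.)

B ≈ 75.1 μT

Each side is a finite straight segment at perpendicular distance d = a/(2 tan(π/4)) = 0.01175 m from the centre, with end-angles ±π/4.
One side contributes B₁ = (μ₀I/4πd)·2 sin(π/4) = 1.88×10⁻⁵ T.
All 4 sides add in the same direction: B = 4 × 1.88×10⁻⁵ = 7.51×10⁻⁵ T.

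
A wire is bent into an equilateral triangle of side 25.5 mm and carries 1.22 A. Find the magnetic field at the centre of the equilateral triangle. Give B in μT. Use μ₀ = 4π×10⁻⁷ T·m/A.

B ≈ 86.1 μT

Each side is a finite straight segment at perpendicular distance d = a/(2 tan(π/3)) = 0.007361 m from the centre, with end-angles ±π/3.
One side contributes B₁ = (μ₀I/4πd)·2 sin(π/3) = 2.87×10⁻⁵ T.
All 3 sides add in the same direction: B = 3 × 2.87×10⁻⁵ = 8.61×10⁻⁵ T.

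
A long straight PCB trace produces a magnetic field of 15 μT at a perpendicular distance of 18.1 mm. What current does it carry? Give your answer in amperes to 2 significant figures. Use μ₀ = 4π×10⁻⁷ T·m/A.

I ≈ 1.4 A

For a long straight wire B = μ₀I/(2πd), so I = 2πdB/μ₀.
I = 2π × 0.0181 × 1.50×10⁻⁵ / (4π×10⁻⁷) = 1.36 A.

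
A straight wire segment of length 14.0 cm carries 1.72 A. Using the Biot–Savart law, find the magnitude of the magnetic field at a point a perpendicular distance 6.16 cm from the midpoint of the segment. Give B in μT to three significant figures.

B ≈ 4.19 μT

For a finite straight segment, B = (μ₀I/4πd)(sinθ₁ + sinθ₂), where θ₁, θ₂ are the angles from the perpendicular to each end.
The perpendicular from the point meets the wire at its midpoint, so each end is L/2 = 0.07 m away along the wire.
sinθ₁ = 0.07/√(0.07²+0.0616²) = 0.7507; sinθ₂ = 0.07/√(0.07²+0.0616²) = 0.7507.
B = (4π×10⁻⁷ × 1.72) / (4π × 0.0616) × (0.7507 + 0.7507) = 4.19×10⁻⁶ T.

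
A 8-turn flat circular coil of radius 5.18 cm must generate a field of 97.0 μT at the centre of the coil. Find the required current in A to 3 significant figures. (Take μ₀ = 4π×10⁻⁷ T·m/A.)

For an N-turn coil, B = Nμ₀I/(2R) with R = 0.0518 m, so I = 2RB/(Nμ₀) = 2 × 0.0518 × 9.70×10⁻⁵ / (8 × 4π×10⁻⁷) = 1.00 A.

I ≈ 1.00 A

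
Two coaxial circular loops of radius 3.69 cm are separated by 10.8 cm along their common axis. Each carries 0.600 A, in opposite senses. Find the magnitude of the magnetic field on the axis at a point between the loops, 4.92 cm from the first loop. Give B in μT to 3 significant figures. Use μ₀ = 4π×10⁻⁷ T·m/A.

Each loop contributes B = μ₀IR²/[2(R²+z²)^(3/2)] on the axis, with z measured from that loop.
Loop 1 (z = 0.0492 m): B₁ = 2.21×10⁻⁶ T. Loop 2 (z = 0.0588 m): B₂ = 1.53×10⁻⁶ T.
The fields oppose: B = |B₁ − B₂| = 6.72×10⁻⁷ T.

B ≈ 0.672 μT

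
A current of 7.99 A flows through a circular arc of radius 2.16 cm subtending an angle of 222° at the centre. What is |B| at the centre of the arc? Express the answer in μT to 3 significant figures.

B ≈ 143 μT

The Biot–Savart field of a circular arc at its centre is B = μ₀Iφ/(4πR), with φ = 3.875 rad.
B = (4π×10⁻⁷ × 7.99 × 3.875) / (4π × 0.0216) = 1.43×10⁻⁴ T.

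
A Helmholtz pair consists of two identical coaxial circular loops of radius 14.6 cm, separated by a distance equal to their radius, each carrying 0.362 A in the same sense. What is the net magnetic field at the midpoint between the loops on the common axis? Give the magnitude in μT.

B ≈ 2.23 μT

Each loop contributes B = μ₀IR²/[2(R²+z²)^(3/2)] on the axis, with z measured from that loop.
Loop 1 (z = 0.073 m): B₁ = 1.11×10⁻⁶ T. Loop 2 (z = 0.073 m): B₂ = 1.11×10⁻⁶ T.
The fields add: B = B₁ + B₂ = 2.23×10⁻⁶ T.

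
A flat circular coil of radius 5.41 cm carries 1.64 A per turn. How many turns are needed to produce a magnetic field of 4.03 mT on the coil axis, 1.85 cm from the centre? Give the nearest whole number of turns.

N = 250

For an N-turn coil, B = Nμ₀IR²/[2(R²+z²)^(3/2)]. A single turn gives B₁ = 1.61×10⁻⁵ T with R = 0.0541 m, z = 0.0185 m.
N = B/B₁ = 4.03×10⁻³ / 1.61×10⁻⁵ = 249.76.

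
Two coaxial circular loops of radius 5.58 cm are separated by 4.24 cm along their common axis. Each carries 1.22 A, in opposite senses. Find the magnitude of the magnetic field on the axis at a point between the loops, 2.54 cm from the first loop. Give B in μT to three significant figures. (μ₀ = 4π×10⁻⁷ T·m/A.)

Each loop contributes B = μ₀IR²/[2(R²+z²)^(3/2)] on the axis, with z measured from that loop.
Loop 1 (z = 0.0254 m): B₁ = 1.04×10⁻⁵ T. Loop 2 (z = 0.017 m): B₂ = 1.20×10⁻⁵ T.
The fields oppose: B = |B₁ − B₂| = 1.67×10⁻⁶ T.

B ≈ 1.67 μT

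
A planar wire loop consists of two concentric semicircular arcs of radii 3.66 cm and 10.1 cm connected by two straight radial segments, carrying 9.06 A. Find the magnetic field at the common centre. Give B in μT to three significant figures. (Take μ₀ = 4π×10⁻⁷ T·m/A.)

B ≈ 49.6 μT

The radial connectors point toward the centre, so dl × r̂ = 0 and they contribute nothing.
Each semicircle gives μ₀I/(4R): inner arc 7.78×10⁻⁵ T, outer arc 2.82×10⁻⁵ T.
The two arcs carry current in opposite angular senses, so their fields oppose: B = |7.78×10⁻⁵ − 2.82×10⁻⁵| = 4.96×10⁻⁵ T.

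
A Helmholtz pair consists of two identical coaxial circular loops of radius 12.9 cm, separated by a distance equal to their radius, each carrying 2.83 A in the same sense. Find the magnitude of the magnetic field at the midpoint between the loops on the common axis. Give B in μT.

Each loop contributes B = μ₀IR²/[2(R²+z²)^(3/2)] on the axis, with z measured from that loop.
Loop 1 (z = 0.0645 m): B₁ = 9.86×10⁻⁶ T. Loop 2 (z = 0.0645 m): B₂ = 9.86×10⁻⁶ T.
The fields add: B = B₁ + B₂ = 1.97×10⁻⁵ T.

B ≈ 19.7 μT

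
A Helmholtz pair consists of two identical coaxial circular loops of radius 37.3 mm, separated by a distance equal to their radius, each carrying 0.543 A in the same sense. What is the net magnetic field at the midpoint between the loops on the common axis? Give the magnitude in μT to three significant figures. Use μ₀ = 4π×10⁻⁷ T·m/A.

Each loop contributes B = μ₀IR²/[2(R²+z²)^(3/2)] on the axis, with z measured from that loop.
Loop 1 (z = 0.01865 m): B₁ = 6.54×10⁻⁶ T. Loop 2 (z = 0.01865 m): B₂ = 6.54×10⁻⁶ T.
The fields add: B = B₁ + B₂ = 1.31×10⁻⁵ T.

B ≈ 13.1 μT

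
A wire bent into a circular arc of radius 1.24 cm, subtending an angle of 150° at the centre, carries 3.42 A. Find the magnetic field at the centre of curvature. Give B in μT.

The Biot–Savart field of a circular arc at its centre is B = μ₀Iφ/(4πR), with φ = 2.618 rad.
B = (4π×10⁻⁷ × 3.42 × 2.618) / (4π × 0.0124) = 7.22×10⁻⁵ T.

B ≈ 72.2 μT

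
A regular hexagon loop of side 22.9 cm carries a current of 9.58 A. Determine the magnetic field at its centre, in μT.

B ≈ 29.0 μT

Each side is a finite straight segment at perpendicular distance d = a/(2 tan(π/6)) = 0.1983 m from the centre, with end-angles ±π/6.
One side contributes B₁ = (μ₀I/4πd)·2 sin(π/6) = 4.83×10⁻⁶ T.
All 6 sides add in the same direction: B = 6 × 4.83×10⁻⁶ = 2.90×10⁻⁵ T.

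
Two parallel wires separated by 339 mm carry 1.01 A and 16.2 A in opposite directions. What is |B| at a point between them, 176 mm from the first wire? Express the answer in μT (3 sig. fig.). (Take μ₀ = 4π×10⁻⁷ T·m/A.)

B ≈ 21.0 μT

Each long wire gives B = μ₀I/(2πd). Distances are d₁ = 0.176 m and d₂ = 0.163 m.
B₁ = 1.15×10⁻⁶ T, B₂ = 1.99×10⁻⁵ T.
Between antiparallel currents both contributions point the same way, so they add. B = B₁ + B₂ = 1.15×10⁻⁶ + 1.99×10⁻⁵ = 2.10×10⁻⁵ T.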